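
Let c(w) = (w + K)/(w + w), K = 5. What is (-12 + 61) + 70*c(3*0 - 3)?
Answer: 77/3 ≈ 25.667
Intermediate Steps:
c(w) = (5 + w)/(2*w) (c(w) = (w + 5)/(w + w) = (5 + w)/((2*w)) = (5 + w)*(1/(2*w)) = (5 + w)/(2*w))
(-12 + 61) + 70*c(3*0 - 3) = (-12 + 61) + 70*((5 + (3*0 - 3))/(2*(3*0 - 3))) = 49 + 70*((5 + (0 - 3))/(2*(0 - 3))) = 49 + 70*((1/2)*(5 - 3)/(-3)) = 49 + 70*((1/2)*(-1/3)*2) = 49 + 70*(-1/3) = 49 - 70/3 = 77/3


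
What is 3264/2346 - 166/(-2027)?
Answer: 68682/46621 ≈ 1.4732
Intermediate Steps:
3264/2346 - 166/(-2027) = 3264*(1/2346) - 166*(-1/2027) = 32/23 + 166/2027 = 68682/46621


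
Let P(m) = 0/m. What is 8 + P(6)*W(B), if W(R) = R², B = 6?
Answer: 8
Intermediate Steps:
P(m) = 0
8 + P(6)*W(B) = 8 + 0*6² = 8 + 0*36 = 8 + 0 = 8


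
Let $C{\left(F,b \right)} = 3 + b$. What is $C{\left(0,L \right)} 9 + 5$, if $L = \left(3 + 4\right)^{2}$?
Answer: $473$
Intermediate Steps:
$L = 49$ ($L = 7^{2} = 49$)
$C{\left(0,L \right)} 9 + 5 = \left(3 + 49\right) 9 + 5 = 52 \cdot 9 + 5 = 468 + 5 = 473$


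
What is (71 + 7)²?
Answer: 6084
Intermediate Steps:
(71 + 7)² = 78² = 6084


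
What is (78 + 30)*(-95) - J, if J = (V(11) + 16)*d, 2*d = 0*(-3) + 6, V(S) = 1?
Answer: -10311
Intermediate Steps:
d = 3 (d = (0*(-3) + 6)/2 = (0 + 6)/2 = (½)*6 = 3)
J = 51 (J = (1 + 16)*3 = 17*3 = 51)
(78 + 30)*(-95) - J = (78 + 30)*(-95) - 1*51 = 108*(-95) - 51 = -10260 - 51 = -10311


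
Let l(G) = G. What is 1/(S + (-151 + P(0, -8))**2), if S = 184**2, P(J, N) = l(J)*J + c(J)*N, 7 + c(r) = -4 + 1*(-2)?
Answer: 1/36065 ≈ 2.7728e-5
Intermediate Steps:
c(r) = -13 (c(r) = -7 + (-4 + 1*(-2)) = -7 + (-4 - 2) = -7 - 6 = -13)
P(J, N) = J**2 - 13*N (P(J, N) = J*J - 13*N = J**2 - 13*N)
S = 33856
1/(S + (-151 + P(0, -8))**2) = 1/(33856 + (-151 + (0**2 - 13*(-8)))**2) = 1/(33856 + (-151 + (0 + 104))**2) = 1/(33856 + (-151 + 104)**2) = 1/(33856 + (-47)**2) = 1/(33856 + 2209) = 1/36065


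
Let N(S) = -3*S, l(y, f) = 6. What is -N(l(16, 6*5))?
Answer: 18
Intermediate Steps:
-N(l(16, 6*5)) = -(-3)*6 = -1*(-18) = 18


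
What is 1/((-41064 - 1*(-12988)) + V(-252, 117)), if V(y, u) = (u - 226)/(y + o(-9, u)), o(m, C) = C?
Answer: -135/3790151 ≈ -3.5619e-5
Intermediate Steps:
V(y, u) = (-226 + u)/(u + y) (V(y, u) = (u - 226)/(y + u) = (-226 + u)/(u + y))
1/((-41064 - 1*(-12988)) + V(-252, 117)) = 1/((-41064 - 1*(-12988)) + (-226 + 117)/(117 - 252)) = 1/((-41064 + 12988) - 109/(-135)) = 1/(-28076 - 1/135*(-109)) = 1/(-28076 + 109/135) = 1/(-3790151/135) = -135/3790151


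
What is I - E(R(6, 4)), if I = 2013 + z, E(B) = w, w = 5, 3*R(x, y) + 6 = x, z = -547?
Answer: 1461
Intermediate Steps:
R(x, y) = -2 + x/3
E(B) = 5
I = 1466 (I = 2013 - 547 = 1466)
I - E(R(6, 4)) = 1466 - 1*5 = 1466 - 5 = 1461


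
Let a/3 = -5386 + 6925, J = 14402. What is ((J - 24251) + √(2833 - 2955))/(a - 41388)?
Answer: 469/1751 - I*√122/36771 ≈ 0.26785 - 0.00030038*I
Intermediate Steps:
a = 4617 (a = 3*(-5386 + 6925) = 3*1539 = 4617)
((J - 24251) + √(2833 - 2955))/(a - 41388) = ((14402 - 24251) + √(2833 - 2955))/(4617 - 41388) = (-9849 + √(-122))/(-36771) = (-9849 + I*√122)*(-1/36771) = 469/1751 - I*√122/36771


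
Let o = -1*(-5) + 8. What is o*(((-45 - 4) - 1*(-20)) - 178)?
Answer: -2691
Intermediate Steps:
o = 13 (o = 5 + 8 = 13)
o*(((-45 - 4) - 1*(-20)) - 178) = 13*(((-45 - 4) - 1*(-20)) - 178) = 13*((-49 + 20) - 178) = 13*(-29 - 178) = 13*(-207) = -2691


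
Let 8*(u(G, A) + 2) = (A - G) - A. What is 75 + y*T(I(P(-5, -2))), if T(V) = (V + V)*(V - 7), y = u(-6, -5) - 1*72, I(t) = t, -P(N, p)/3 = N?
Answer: -17505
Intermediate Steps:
u(G, A) = -2 - G/8 (u(G, A) = -2 + ((A - G) - A)/8 = -2 + (-G)/8 = -2 - G/8)
P(N, p) = -3*N
y = -293/4 (y = (-2 - 1/8*(-6)) - 1*72 = (-2 + 3/4) - 72 = -5/4 - 72 = -293/4 ≈ -73.250)
T(V) = 2*V*(-7 + V) (T(V) = (2*V)*(-7 + V) = 2*V*(-7 + V))
75 + y*T(I(P(-5, -2))) = 75 - 293*(-3*(-5))*(-7 - 3*(-5))/2 = 75 - 293*15*(-7 + 15)/2 = 75 - 293*15*8/2 = 75 - 293/4*240 = 75 - 17580 = -17505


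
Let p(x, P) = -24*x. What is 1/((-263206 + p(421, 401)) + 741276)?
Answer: 1/467966 ≈ 2.1369e-6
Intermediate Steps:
1/((-263206 + p(421, 401)) + 741276) = 1/((-263206 - 24*421) + 741276) = 1/((-263206 - 10104) + 741276) = 1/(-273310 + 741276) = 1/467966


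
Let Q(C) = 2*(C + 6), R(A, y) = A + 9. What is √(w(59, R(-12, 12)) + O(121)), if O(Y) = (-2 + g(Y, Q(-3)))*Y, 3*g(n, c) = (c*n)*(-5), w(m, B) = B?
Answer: 3*I*√16295 ≈ 382.96*I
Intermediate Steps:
R(A, y) = 9 + A
Q(C) = 12 + 2*C (Q(C) = 2*(6 + C) = 12 + 2*C)
g(n, c) = -5*c*n/3 (g(n, c) = ((c*n)*(-5))/3 = (-5*c*n)/3 = -5*c*n/3)
O(Y) = Y*(-2 - 10*Y) (O(Y) = (-2 - 5*(12 + 2*(-3))*Y/3)*Y = (-2 - 5*(12 - 6)*Y/3)*Y = (-2 - 5/3*6*Y)*Y = (-2 - 10*Y)*Y = Y*(-2 - 10*Y))
√(w(59, R(-12, 12)) + O(121)) = √((9 - 12) - 2*121*(1 + 5*121)) = √(-3 - 2*121*(1 + 605)) = √(-3 - 2*121*606) = √(-3 - 146652) = √(-146655) = 3*I*√16295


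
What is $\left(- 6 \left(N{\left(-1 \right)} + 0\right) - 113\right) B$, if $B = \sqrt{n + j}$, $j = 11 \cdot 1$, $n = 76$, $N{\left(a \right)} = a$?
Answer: $- 107 \sqrt{87} \approx -998.03$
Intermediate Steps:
$j = 11$
$B = \sqrt{87}$ ($B = \sqrt{76 + 11} = \sqrt{87} \approx 9.3274$)
$\left(- 6 \left(N{\left(-1 \right)} + 0\right) - 113\right) B = \left(- 6 \left(-1 + 0\right) - 113\right) \sqrt{87} = \left(\left(-6\right) \left(-1\right) - 113\right) \sqrt{87} = \left(6 - 113\right) \sqrt{87} = - 107 \sqrt{87}$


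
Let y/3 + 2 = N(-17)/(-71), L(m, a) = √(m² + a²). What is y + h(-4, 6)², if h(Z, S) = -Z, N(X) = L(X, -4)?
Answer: 10 - 3*√305/71 ≈ 9.2621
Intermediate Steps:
L(m, a) = √(a² + m²)
N(X) = √(16 + X²) (N(X) = √((-4)² + X²) = √(16 + X²))
y = -6 - 3*√305/71 (y = -6 + 3*(√(16 + (-17)²)/(-71)) = -6 + 3*(√(16 + 289)*(-1/71)) = -6 + 3*(√305*(-1/71)) = -6 + 3*(-√305/71) = -6 - 3*√305/71 ≈ -6.7379)
y + h(-4, 6)² = (-6 - 3*√305/71) + (-1*(-4))² = (-6 - 3*√305/71) + 4² = (-6 - 3*√305/71) + 16 = 10 - 3*√305/71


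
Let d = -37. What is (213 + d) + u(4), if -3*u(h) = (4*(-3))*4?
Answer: 192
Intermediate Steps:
u(h) = 16 (u(h) = -4*(-3)*4/3 = -(-4)*4 = -1/3*(-48) = 16)
(213 + d) + u(4) = (213 - 37) + 16 = 176 + 16 = 192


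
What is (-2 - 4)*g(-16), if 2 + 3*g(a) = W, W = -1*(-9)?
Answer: -14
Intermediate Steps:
W = 9
g(a) = 7/3 (g(a) = -⅔ + (⅓)*9 = -⅔ + 3 = 7/3)
(-2 - 4)*g(-16) = (-2 - 4)*(7/3) = -6*7/3 = -14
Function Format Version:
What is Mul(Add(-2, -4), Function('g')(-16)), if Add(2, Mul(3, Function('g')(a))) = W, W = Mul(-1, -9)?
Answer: -14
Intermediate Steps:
W = 9
Function('g')(a) = Rational(7, 3) (Function('g')(a) = Add(Rational(-2, 3), Mul(Rational(1, 3), 9)) = Add(Rational(-2, 3), 3) = Rational(7, 3))
Mul(Add(-2, -4), Function('g')(-16)) = Mul(Add(-2, -4), Rational(7, 3)) = Mul(-6, Rational(7, 3)) = -14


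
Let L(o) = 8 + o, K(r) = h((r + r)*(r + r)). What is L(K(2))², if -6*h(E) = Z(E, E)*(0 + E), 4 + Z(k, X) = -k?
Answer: 33856/9 ≈ 3761.8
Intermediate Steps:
Z(k, X) = -4 - k
h(E) = -E*(-4 - E)/6 (h(E) = -(-4 - E)*(0 + E)/6 = -(-4 - E)*E/6 = -E*(-4 - E)/6)
K(r) = 2*r²*(4 + 4*r²)/3 (K(r) = ((r + r)*(r + r))*(4 + (r + r)*(r + r))/6 = ((2*r)*(2*r))*(4 + (2*r)*(2*r))/6 = (4*r²)*(4 + 4*r²)/6 = 2*r²*(4 + 4*r²)/3)
L(K(2))² = (8 + (8/3)*2²*(1 + 2²))² = (8 + (8/3)*4*(1 + 4))² = (8 + (8/3)*4*5)² = (8 + 160/3)² = (184/3)² = 33856/9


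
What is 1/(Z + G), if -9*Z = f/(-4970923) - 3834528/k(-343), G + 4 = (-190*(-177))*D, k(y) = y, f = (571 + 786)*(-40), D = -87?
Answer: -15345239301/44916377142263398 ≈ -3.4164e-7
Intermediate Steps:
f = -54280 (f = 1357*(-40) = -54280)
G = -2925814 (G = -4 - 190*(-177)*(-87) = -4 + 33630*(-87) = -4 - 2925810 = -2925814)
Z = -19061162047384/15345239301 (Z = -(-54280/(-4970923) - 3834528/(-343))/9 = -(-54280*(-1/4970923) - 3834528*(-1/343))/9 = -(54280/4970923 + 3834528/343)/9 = -⅑*19061162047384/1705026589 = -19061162047384/15345239301 ≈ -1242.2)
1/(Z + G) = 1/(-19061162047384/15345239301 - 2925814) = 1/(-44916377142263398/15345239301) = -15345239301/44916377142263398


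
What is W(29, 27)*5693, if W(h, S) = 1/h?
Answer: 5693/29 ≈ 196.31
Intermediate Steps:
W(29, 27)*5693 = 5693/29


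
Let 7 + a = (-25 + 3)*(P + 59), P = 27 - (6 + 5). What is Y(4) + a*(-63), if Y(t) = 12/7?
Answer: 730749/7 ≈ 1.0439e+5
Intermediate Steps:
P = 16 (P = 27 - 1*11 = 27 - 11 = 16)
Y(t) = 12/7 (Y(t) = 12*(⅐) = 12/7)
a = -1657 (a = -7 + (-25 + 3)*(16 + 59) = -7 - 22*75 = -7 - 1650 = -1657)
Y(4) + a*(-63) = 12/7 - 1657*(-63) = 12/7 + 104391 = 730749/7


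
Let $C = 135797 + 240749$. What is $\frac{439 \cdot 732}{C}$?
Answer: $\frac{160674}{188273} \approx 0.85341$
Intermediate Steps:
$C = 376546$
$\frac{439 \cdot 732}{C} = \frac{439 \cdot 732}{376546} = 321348 \cdot \frac{1}{376546} = \frac{160674}{188273}$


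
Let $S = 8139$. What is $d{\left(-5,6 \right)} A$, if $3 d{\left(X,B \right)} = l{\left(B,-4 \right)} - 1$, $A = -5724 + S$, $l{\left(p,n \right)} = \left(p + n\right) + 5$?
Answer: $4830$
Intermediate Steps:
$l{\left(p,n \right)} = 5 + n + p$ ($l{\left(p,n \right)} = \left(n + p\right) + 5 = 5 + n + p$)
$A = 2415$ ($A = -5724 + 8139 = 2415$)
$d{\left(X,B \right)} = \frac{B}{3}$ ($d{\left(X,B \right)} = \frac{\left(5 - 4 + B\right) - 1}{3} = \frac{\left(1 + B\right) - 1}{3} = \frac{B}{3}$)
$d{\left(-5,6 \right)} A = \frac{1}{3} \cdot 6 \cdot 2415 = 2 \cdot 2415 = 4830$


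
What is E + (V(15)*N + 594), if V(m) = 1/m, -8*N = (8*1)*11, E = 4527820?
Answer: 67926199/15 ≈ 4.5284e+6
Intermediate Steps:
N = -11 (N = -8*1*11/8 = -11 ≈ -11.000)
E + (V(15)*N + 594) = 4527820 + (-11/15 + 594) = 4527820 + 8899/15 = 67926199/15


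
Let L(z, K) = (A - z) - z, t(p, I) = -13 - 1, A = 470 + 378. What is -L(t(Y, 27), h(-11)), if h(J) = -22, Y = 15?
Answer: -876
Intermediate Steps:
A = 848
t(p, I) = -14
L(z, K) = 848 - 2*z (L(z, K) = (848 - z) - z = 848 - 2*z)
-L(t(Y, 27), h(-11)) = -(848 - 2*(-14)) = -(848 + 28) = -1*876 = -876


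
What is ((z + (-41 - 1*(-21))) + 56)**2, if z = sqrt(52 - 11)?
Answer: (36 + sqrt(41))**2 ≈ 1798.0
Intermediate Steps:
z = sqrt(41) ≈ 6.4031
((z + (-41 - 1*(-21))) + 56)**2 = ((sqrt(41) + (-41 - 1*(-21))) + 56)**2 = ((sqrt(41) + (-41 + 21)) + 56)**2 = ((sqrt(41) - 20) + 56)**2 = ((-20 + sqrt(41)) + 56)**2 = (36 + sqrt(41))**2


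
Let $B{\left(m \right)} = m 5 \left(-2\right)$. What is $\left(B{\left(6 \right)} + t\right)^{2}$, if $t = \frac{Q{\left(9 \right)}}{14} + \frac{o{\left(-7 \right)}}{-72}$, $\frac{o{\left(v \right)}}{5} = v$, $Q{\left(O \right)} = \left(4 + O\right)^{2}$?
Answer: $\frac{571735921}{254016} \approx 2250.8$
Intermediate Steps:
$o{\left(v \right)} = 5 v$
$t = \frac{6329}{504}$ ($t = \frac{\left(4 + 9\right)^{2}}{14} + \frac{5 \left(-7\right)}{-72} = 13^{2} \cdot \frac{1}{14} - - \frac{35}{72} = 169 \cdot \frac{1}{14} + \frac{35}{72} = \frac{169}{14} + \frac{35}{72} = \frac{6329}{504} \approx 12.558$)
$B{\left(m \right)} = - 10 m$ ($B{\left(m \right)} = 5 m \left(-2\right) = - 10 m$)
$\left(B{\left(6 \right)} + t\right)^{2} = \left(\left(-10\right) 6 + \frac{6329}{504}\right)^{2} = \left(-60 + \frac{6329}{504}\right)^{2} = \left(- \frac{23911}{504}\right)^{2} = \frac{571735921}{254016}$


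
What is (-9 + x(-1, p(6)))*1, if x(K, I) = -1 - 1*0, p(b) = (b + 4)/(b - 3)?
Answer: -10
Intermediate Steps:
p(b) = (4 + b)/(-3 + b)
x(K, I) = -1 (x(K, I) = -1 + 0 = -1)
(-9 + x(-1, p(6)))*1 = (-9 - 1)*1 = -10*1 = -10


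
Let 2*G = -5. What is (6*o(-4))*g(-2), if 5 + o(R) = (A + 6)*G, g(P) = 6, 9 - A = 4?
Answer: -1170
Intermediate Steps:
A = 5 (A = 9 - 1*4 = 9 - 4 = 5)
G = -5/2 (G = (½)*(-5) = -5/2 ≈ -2.5000)
o(R) = -65/2 (o(R) = -5 + (5 + 6)*(-5/2) = -5 + 11*(-5/2) = -5 - 55/2 = -65/2)
(6*o(-4))*g(-2) = (6*(-65/2))*6 = -195*6 = -1170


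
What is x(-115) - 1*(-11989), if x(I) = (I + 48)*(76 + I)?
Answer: 14602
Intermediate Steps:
x(I) = (48 + I)*(76 + I)
x(-115) - 1*(-11989) = (3648 + (-115)² + 124*(-115)) - 1*(-11989) = (3648 + 13225 - 14260) + 11989 = 2613 + 11989 = 14602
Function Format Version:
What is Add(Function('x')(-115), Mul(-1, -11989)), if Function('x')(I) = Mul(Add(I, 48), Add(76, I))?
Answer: 14602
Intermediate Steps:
Function('x')(I) = Mul(Add(48, I), Add(76, I))
Add(Function('x')(-115), Mul(-1, -11989)) = Add(Add(3648, Pow(-115, 2), Mul(124, -115)), Mul(-1, -11989)) = Add(Add(3648, 13225, -14260), 11989) = Add(2613, 11989) = 14602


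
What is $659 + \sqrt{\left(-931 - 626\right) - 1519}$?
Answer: $659 + 2 i \sqrt{769} \approx 659.0 + 55.462 i$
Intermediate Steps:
$659 + \sqrt{\left(-931 - 626\right) - 1519} = 659 + \sqrt{-1557 - 1519} = 659 + \sqrt{-3076} = 659 + 2 i \sqrt{769}$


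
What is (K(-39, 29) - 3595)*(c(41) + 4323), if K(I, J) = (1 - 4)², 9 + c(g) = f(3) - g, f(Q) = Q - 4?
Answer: -15319392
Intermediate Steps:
f(Q) = -4 + Q
c(g) = -10 - g (c(g) = -9 + ((-4 + 3) - g) = -9 + (-1 - g) = -10 - g)
K(I, J) = 9 (K(I, J) = (-3)² = 9)
(K(-39, 29) - 3595)*(c(41) + 4323) = (9 - 3595)*((-10 - 1*41) + 4323) = -3586*((-10 - 41) + 4323) = -3586*(-51 + 4323) = -3586*4272 = -15319392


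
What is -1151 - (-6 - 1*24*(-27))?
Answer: -1793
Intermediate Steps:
-1151 - (-6 - 1*24*(-27)) = -1151 - (-6 - 24*(-27)) = -1151 - (-6 + 648) = -1151 - 1*642 = -1151 - 642 = -1793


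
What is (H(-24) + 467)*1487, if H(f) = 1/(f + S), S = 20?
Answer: 2776229/4 ≈ 6.9406e+5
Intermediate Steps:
H(f) = 1/(20 + f) (H(f) = 1/(f + 20) = 1/(20 + f))
(H(-24) + 467)*1487 = (1/(20 - 24) + 467)*1487 = (1/(-4) + 467)*1487 = (-¼ + 467)*1487 = (1867/4)*1487 = 2776229/4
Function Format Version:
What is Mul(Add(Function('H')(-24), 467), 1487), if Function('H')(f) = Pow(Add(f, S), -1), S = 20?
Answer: Rational(2776229, 4) ≈ 6.9406e+5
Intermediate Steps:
Function('H')(f) = Pow(Add(20, f), -1) (Function('H')(f) = Pow(Add(f, 20), -1) = Pow(Add(20, f), -1))
Mul(Add(Function('H')(-24), 467), 1487) = Mul(Add(Pow(Add(20, -24), -1), 467), 1487) = Mul(Add(Pow(-4, -1), 467), 1487) = Mul(Add(Rational(-1, 4), 467), 1487) = Mul(Rational(1867, 4), 1487) = Rational(2776229, 4)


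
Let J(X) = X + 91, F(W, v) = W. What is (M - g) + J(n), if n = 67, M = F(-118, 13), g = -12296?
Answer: 12336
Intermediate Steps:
M = -118
J(X) = 91 + X
(M - g) + J(n) = (-118 - 1*(-12296)) + (91 + 67) = (-118 + 12296) + 158 = 12178 + 158 = 12336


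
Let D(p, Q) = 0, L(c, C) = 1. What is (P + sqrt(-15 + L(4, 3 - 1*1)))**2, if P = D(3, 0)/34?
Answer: -14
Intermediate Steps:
P = 0 (P = 0/34 = 0*(1/34) = 0)
(P + sqrt(-15 + L(4, 3 - 1*1)))**2 = (0 + sqrt(-15 + 1))**2 = (0 + sqrt(-14))**2 = (0 + I*sqrt(14))**2 = (I*sqrt(14))**2 = -14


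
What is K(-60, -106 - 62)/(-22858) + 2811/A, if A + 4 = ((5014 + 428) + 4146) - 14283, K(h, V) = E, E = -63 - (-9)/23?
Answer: -735535857/1235212033 ≈ -0.59547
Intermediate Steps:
E = -1440/23 (E = -63 - (-9)/23 = -63 - 1*(-9/23) = -63 + 9/23 = -1440/23 ≈ -62.609)
K(h, V) = -1440/23
A = -4699 (A = -4 + (((5014 + 428) + 4146) - 14283) = -4 + ((5442 + 4146) - 14283) = -4 + (9588 - 14283) = -4 - 4695 = -4699)
K(-60, -106 - 62)/(-22858) + 2811/A = -1440/23/(-22858) + 2811/(-4699) = -1440/23*(-1/22858) + 2811*(-1/4699) = 720/262867 - 2811/4699 = -735535857/1235212033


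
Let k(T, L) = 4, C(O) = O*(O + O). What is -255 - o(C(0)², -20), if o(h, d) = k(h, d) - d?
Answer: -279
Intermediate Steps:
C(O) = 2*O² (C(O) = O*(2*O) = 2*O²)
o(h, d) = 4 - d
-255 - o(C(0)², -20) = -255 - (4 - 1*(-20)) = -255 - (4 + 20) = -255 - 1*24 = -255 - 24 = -279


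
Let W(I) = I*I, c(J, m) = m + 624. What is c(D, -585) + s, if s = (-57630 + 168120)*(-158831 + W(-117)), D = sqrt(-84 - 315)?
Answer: -16036739541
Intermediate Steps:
D = I*sqrt(399) (D = sqrt(-399) = I*sqrt(399) ≈ 19.975*I)
c(J, m) = 624 + m
W(I) = I**2
s = -16036739580 (s = (-57630 + 168120)*(-158831 + (-117)**2) = 110490*(-158831 + 13689) = 110490*(-145142) = -16036739580)
c(D, -585) + s = (624 - 585) - 16036739580 = 39 - 16036739580 = -16036739541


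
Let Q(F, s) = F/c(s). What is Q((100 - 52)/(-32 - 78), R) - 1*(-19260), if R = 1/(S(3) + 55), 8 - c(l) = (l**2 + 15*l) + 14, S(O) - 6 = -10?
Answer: 4335730506/225115 ≈ 19260.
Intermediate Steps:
S(O) = -4 (S(O) = 6 - 10 = -4)
c(l) = -6 - l**2 - 15*l (c(l) = 8 - ((l**2 + 15*l) + 14) = 8 - (14 + l**2 + 15*l) = 8 + (-14 - l**2 - 15*l) = -6 - l**2 - 15*l)
R = 1/51 (R = 1/(-4 + 55) = 1/51 ≈ 0.019608)
Q(F, s) = F/(-6 - s**2 - 15*s)
Q((100 - 52)/(-32 - 78), R) - 1*(-19260) = -(100 - 52)/(-32 - 78)/(6 + (1/51)**2 + 15*(1/51)) - 1*(-19260) = -48/(-110)/(6 + 1/2601 + 5/17) + 19260 = -48*(-1/110)/16372/2601 + 19260 = -1*(-24/55)*2601/16372 + 19260 = 15606/225115 + 19260 = 4335730506/225115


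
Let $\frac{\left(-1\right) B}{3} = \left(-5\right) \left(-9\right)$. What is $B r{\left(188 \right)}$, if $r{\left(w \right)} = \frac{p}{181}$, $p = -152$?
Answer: $\frac{20520}{181} \approx 113.37$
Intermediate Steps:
$r{\left(w \right)} = - \frac{152}{181}$
$B = -135$ ($B = - 3 \left(\left(-5\right) \left(-9\right)\right) = \left(-3\right) 45 = -135$)
$B r{\left(188 \right)} = \left(-135\right) \left(- \frac{152}{181}\right) = \frac{20520}{181}$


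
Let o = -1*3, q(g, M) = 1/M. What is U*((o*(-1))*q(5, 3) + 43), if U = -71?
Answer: -3124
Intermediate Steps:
o = -3
U*((o*(-1))*q(5, 3) + 43) = -71*(-3*(-1)/3 + 43) = -71*(3*(1/3) + 43) = -71*(1 + 43) = -71*44 = -3124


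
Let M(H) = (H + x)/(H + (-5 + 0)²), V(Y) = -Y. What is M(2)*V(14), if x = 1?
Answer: -14/9 ≈ -1.5556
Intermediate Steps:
M(H) = (1 + H)/(25 + H) (M(H) = (H + 1)/(H + (-5 + 0)²) = (1 + H)/(H + (-5)²) = (1 + H)/(H + 25) = (1 + H)/(25 + H))
M(2)*V(14) = ((1 + 2)/(25 + 2))*(-1*14) = (3/27)*(-14) = ((1/27)*3)*(-14) = (⅑)*(-14) = -14/9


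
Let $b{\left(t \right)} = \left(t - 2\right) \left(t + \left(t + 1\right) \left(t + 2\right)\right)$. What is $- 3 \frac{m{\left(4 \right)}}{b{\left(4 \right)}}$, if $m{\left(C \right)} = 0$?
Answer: $0$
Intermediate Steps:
$b{\left(t \right)} = \left(-2 + t\right) \left(t + \left(1 + t\right) \left(2 + t\right)\right)$
$- 3 \frac{m{\left(4 \right)}}{b{\left(4 \right)}} = - 3 \frac{0}{-4 + 4^{3} - 24 + 2 \cdot 4^{2}} = - 3 \frac{0}{-4 + 64 - 24 + 2 \cdot 16} = - 3 \frac{0}{-4 + 64 - 24 + 32} = - 3 \cdot \frac{0}{68} = - 3 \cdot 0 \cdot \frac{1}{68} = \left(-3\right) 0 = 0$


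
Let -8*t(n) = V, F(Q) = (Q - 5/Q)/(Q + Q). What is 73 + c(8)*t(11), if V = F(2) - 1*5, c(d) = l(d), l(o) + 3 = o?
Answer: 4877/64 ≈ 76.203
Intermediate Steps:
l(o) = -3 + o
c(d) = -3 + d
F(Q) = (Q - 5/Q)/(2*Q) (F(Q) = (Q - 5/Q)/((2*Q)) = (Q - 5/Q)*(1/(2*Q)) = (Q - 5/Q)/(2*Q))
V = -41/8 (V = (½)*(-5 + 2²)/2² - 1*5 = (½)*(¼)*(-5 + 4) - 5 = (½)*(¼)*(-1) - 5 = -⅛ - 5 = -41/8 ≈ -5.1250)
t(n) = 41/64 (t(n) = -⅛*(-41/8) = 41/64)
73 + c(8)*t(11) = 73 + (-3 + 8)*(41/64) = 73 + 5*(41/64) = 73 + 205/64 = 4877/64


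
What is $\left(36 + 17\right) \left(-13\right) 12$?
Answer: $-8268$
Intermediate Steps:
$\left(36 + 17\right) \left(-13\right) 12 = 53 \left(-13\right) 12 = \left(-689\right) 12 = -8268$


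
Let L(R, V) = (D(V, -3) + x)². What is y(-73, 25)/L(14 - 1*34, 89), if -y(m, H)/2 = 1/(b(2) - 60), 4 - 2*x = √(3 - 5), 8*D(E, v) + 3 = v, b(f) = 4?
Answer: 4*I/(7*(17*I + 20*√2)) ≈ 0.0089204 + 0.014842*I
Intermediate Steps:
D(E, v) = -3/8 + v/8
x = 2 - I*√2/2 (x = 2 - √(3 - 5)/2 = 2 - I*√2/2 ≈ 2.0 - 0.70711*I)
y(m, H) = 1/28 (y(m, H) = -2/(4 - 60) = -2/(-56) = -2*(-1/56) = 1/28)
L(R, V) = (5/4 - I*√2/2)² (L(R, V) = ((-3/8 + (⅛)*(-3)) + (2 - I*√2/2))² = ((-3/8 - 3/8) + (2 - I*√2/2))² = (-¾ + (2 - I*√2/2))² = (5/4 - I*√2/2)²)
y(-73, 25)/L(14 - 1*34, 89) = 1/(28*(17/16 - 5*I*√2/4))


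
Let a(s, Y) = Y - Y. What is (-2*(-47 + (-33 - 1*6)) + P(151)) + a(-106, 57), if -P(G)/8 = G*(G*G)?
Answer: -27543436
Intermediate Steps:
P(G) = -8*G**3 (P(G) = -8*G*G*G = -8*G*G**2 = -8*G**3)
a(s, Y) = 0
(-2*(-47 + (-33 - 1*6)) + P(151)) + a(-106, 57) = (-2*(-47 + (-33 - 1*6)) - 8*151**3) + 0 = (-2*(-47 + (-33 - 6)) - 8*3442951) + 0 = (-2*(-47 - 39) - 27543608) + 0 = (-2*(-86) - 27543608) + 0 = (172 - 27543608) + 0 = -27543436 + 0 = -27543436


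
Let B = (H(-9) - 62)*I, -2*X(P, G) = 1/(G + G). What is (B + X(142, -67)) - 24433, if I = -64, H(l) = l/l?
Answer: -5501771/268 ≈ -20529.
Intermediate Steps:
H(l) = 1
X(P, G) = -1/(4*G) (X(P, G) = -1/(2*(G + G)) = -1/(2*G)/2 = -1/(4*G))
B = 3904 (B = (1 - 62)*(-64) = -61*(-64) = 3904)
(B + X(142, -67)) - 24433 = (3904 - 1/4/(-67)) - 24433 = (3904 - 1/4*(-1/67)) - 24433 = (3904 + 1/268) - 24433 = 1046273/268 - 24433 = -5501771/268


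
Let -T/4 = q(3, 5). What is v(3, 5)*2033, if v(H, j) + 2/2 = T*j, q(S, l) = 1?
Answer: -42693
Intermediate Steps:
T = -4 (T = -4*1 = -4)
v(H, j) = -1 - 4*j
v(3, 5)*2033 = (-1 - 4*5)*2033 = (-1 - 20)*2033 = -21*2033 = -42693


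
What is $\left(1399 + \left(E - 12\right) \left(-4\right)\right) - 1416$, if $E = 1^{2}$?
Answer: $27$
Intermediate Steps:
$E = 1$
$\left(1399 + \left(E - 12\right) \left(-4\right)\right) - 1416 = \left(1399 + \left(1 - 12\right) \left(-4\right)\right) - 1416 = \left(1399 - -44\right) - 1416 = \left(1399 + 44\right) - 1416 = 1443 - 1416 = 27$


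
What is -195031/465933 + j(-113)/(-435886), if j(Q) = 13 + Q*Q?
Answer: -4134856276/9231530529 ≈ -0.44791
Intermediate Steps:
j(Q) = 13 + Q**2
-195031/465933 + j(-113)/(-435886) = -195031/465933 + (13 + (-113)**2)/(-435886) = -195031*1/465933 + (13 + 12769)*(-1/435886) = -195031/465933 + 12782*(-1/435886) = -195031/465933 - 581/19813 = -4134856276/9231530529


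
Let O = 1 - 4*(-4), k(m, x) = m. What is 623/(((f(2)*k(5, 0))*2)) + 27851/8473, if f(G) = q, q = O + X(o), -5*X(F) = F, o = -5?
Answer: 10291859/1525140 ≈ 6.7481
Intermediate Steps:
X(F) = -F/5
O = 17 (O = 1 + 16 = 17)
q = 18 (q = 17 - 1/5*(-5) = 17 + 1 = 18)
f(G) = 18
623/(((f(2)*k(5, 0))*2)) + 27851/8473 = 623/(((18*5)*2)) + 27851/8473 = 623/((90*2)) + 27851*(1/8473) = 623/180 + 27851/8473 = 10291859/1525140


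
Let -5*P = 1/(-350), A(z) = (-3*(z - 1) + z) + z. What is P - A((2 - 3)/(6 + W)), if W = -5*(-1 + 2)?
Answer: -6999/1750 ≈ -3.9994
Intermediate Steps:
W = -5 (W = -5*1 = -5)
A(z) = 3 - z (A(z) = (-3*(-1 + z) + z) + z = ((3 - 3*z) + z) + z = (3 - 2*z) + z = 3 - z)
P = 1/1750 (P = -1/5/(-350) = -1/5*(-1/350) = 1/1750 ≈ 0.00057143)
P - A((2 - 3)/(6 + W)) = 1/1750 - (3 - (2 - 3)/(6 - 5)) = 1/1750 - (3 - (-1)/1) = 1/1750 - (3 - (-1)) = 1/1750 - (3 - 1*(-1)) = 1/1750 - (3 + 1) = 1/1750 - 1*4 = 1/1750 - 4 = -6999/1750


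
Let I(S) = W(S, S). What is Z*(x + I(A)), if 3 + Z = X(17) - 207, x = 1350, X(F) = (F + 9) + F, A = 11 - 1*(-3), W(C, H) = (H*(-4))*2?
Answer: -206746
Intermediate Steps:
W(C, H) = -8*H (W(C, H) = -4*H*2 = -8*H)
A = 14 (A = 11 + 3 = 14)
I(S) = -8*S
X(F) = 9 + 2*F (X(F) = (9 + F) + F = 9 + 2*F)
Z = -167 (Z = -3 + ((9 + 2*17) - 207) = -3 + ((9 + 34) - 207) = -3 + (43 - 207) = -3 - 164 = -167)
Z*(x + I(A)) = -167*(1350 - 8*14) = -167*(1350 - 112) = -167*1238 = -206746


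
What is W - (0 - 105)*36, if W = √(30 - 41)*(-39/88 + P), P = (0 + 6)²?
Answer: 3780 + 3129*I*√11/88 ≈ 3780.0 + 117.93*I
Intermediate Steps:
P = 36 (P = 6² = 36)
W = 3129*I*√11/88 (W = √(30 - 41)*(-39/88 + 36) = √(-11)*(-39*1/88 + 36) = (I*√11)*(-39/88 + 36) = (I*√11)*(3129/88) = 3129*I*√11/88 ≈ 117.93*I)
W - (0 - 105)*36 = 3129*I*√11/88 - (0 - 105)*36 = 3129*I*√11/88 - (-105)*36 = 3129*I*√11/88 - 1*(-3780) = 3129*I*√11/88 + 3780 = 3780 + 3129*I*√11/88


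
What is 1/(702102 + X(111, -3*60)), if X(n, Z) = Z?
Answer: 1/701922 ≈ 1.4247e-6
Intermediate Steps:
1/(702102 + X(111, -3*60)) = 1/(702102 - 3*60) = 1/(702102 - 180) = 1/701922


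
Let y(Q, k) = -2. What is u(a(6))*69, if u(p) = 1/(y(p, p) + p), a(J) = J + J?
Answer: 69/10 ≈ 6.9000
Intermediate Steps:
a(J) = 2*J
u(p) = 1/(-2 + p)
u(a(6))*69 = 69/(-2 + 2*6) = 69/(-2 + 12) = 69/10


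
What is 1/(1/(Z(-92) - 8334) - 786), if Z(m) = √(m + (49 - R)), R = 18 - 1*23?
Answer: -54592105218/42909401251873 + I*√38/42909401251873 ≈ -0.0012723 + 1.4366e-13*I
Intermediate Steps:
R = -5 (R = 18 - 23 = -5)
Z(m) = √(54 + m) (Z(m) = √(m + (49 - 1*(-5))) = √(m + (49 + 5)) = √(m + 54) = √(54 + m))
1/(1/(Z(-92) - 8334) - 786) = 1/(1/(√(54 - 92) - 8334) - 786) = 1/(1/(√(-38) - 8334) - 786) = 1/(1/(I*√38 - 8334) - 786) = 1/(1/(-8334 + I*√38) - 786) = 1/(-786 + 1/(-8334 + I*√38))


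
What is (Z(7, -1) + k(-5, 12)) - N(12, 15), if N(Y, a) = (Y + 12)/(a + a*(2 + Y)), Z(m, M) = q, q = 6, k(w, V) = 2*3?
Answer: 892/75 ≈ 11.893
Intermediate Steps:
k(w, V) = 6
Z(m, M) = 6
N(Y, a) = (12 + Y)/(a + a*(2 + Y))
(Z(7, -1) + k(-5, 12)) - N(12, 15) = (6 + 6) - (12 + 12)/(15*(3 + 12)) = 12 - 24/(15*15) = 12 - 1*8/75 = 12 - 8/75 = 892/75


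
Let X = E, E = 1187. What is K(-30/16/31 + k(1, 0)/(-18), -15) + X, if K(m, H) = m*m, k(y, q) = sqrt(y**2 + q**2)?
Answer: 5913492169/4981824 ≈ 1187.0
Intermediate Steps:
X = 1187
k(y, q) = sqrt(q**2 + y**2)
K(m, H) = m**2
K(-30/16/31 + k(1, 0)/(-18), -15) + X = (-30/16/31 + sqrt(0**2 + 1**2)/(-18))**2 + 1187 = (-30*1/16*(1/31) + sqrt(0 + 1)*(-1/18))**2 + 1187 = (-15/8*1/31 + sqrt(1)*(-1/18))**2 + 1187 = (-15/248 + 1*(-1/18))**2 + 1187 = (-15/248 - 1/18)**2 + 1187 = (-259/2232)**2 + 1187 = 67081/4981824 + 1187 = 5913492169/4981824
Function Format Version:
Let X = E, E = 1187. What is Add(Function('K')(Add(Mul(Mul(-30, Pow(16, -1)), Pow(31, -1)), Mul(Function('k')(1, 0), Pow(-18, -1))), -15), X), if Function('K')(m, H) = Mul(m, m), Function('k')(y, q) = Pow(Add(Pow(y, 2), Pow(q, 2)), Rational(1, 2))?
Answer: Rational(5913492169, 4981824) ≈ 1187.0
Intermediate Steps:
X = 1187
Function('k')(y, q) = Pow(Add(Pow(q, 2), Pow(y, 2)), Rational(1, 2))
Function('K')(m, H) = Pow(m, 2)
Add(Function('K')(Add(Mul(Mul(-30, Pow(16, -1)), Pow(31, -1)), Mul(Function('k')(1, 0), Pow(-18, -1))), -15), X) = Add(Pow(Add(Mul(Mul(-30, Pow(16, -1)), Pow(31, -1)), Mul(Pow(Add(Pow(0, 2), Pow(1, 2)), Rational(1, 2)), Pow(-18, -1))), 2), 1187) = Add(Pow(Add(Mul(Mul(-30, Rational(1, 16)), Rational(1, 31)), Mul(Pow(Add(0, 1), Rational(1, 2)), Rational(-1, 18))), 2), 1187) = Add(Pow(Add(Mul(Rational(-15, 8), Rational(1, 31)), Mul(Pow(1, Rational(1, 2)), Rational(-1, 18))), 2), 1187) = Add(Pow(Add(Rational(-15, 248), Mul(1, Rational(-1, 18))), 2), 1187) = Add(Pow(Add(Rational(-15, 248), Rational(-1, 18)), 2), 1187) = Add(Pow(Rational(-259, 2232), 2), 1187) = Add(Rational(67081, 4981824), 1187) = Rational(5913492169, 4981824)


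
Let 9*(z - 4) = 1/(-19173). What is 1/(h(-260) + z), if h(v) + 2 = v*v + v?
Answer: 172557/11620333493 ≈ 1.4850e-5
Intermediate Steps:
h(v) = -2 + v + v² (h(v) = -2 + (v*v + v) = -2 + (v² + v) = -2 + (v + v²) = -2 + v + v²)
z = 690227/172557 (z = 4 + (⅑)/(-19173) = 4 + (⅑)*(-1/19173) = 4 - 1/172557 = 690227/172557 ≈ 4.0000)
1/(h(-260) + z) = 1/((-2 - 260 + (-260)²) + 690227/172557) = 1/((-2 - 260 + 67600) + 690227/172557) = 1/(67338 + 690227/172557) = 1/(11620333493/172557) = 172557/11620333493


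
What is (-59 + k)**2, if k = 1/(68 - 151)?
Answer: 23990404/6889 ≈ 3482.4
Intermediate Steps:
k = -1/83 (k = 1/(-83) = -1/83 ≈ -0.012048)
(-59 + k)**2 = (-59 - 1/83)**2 = (-4898/83)**2 = 23990404/6889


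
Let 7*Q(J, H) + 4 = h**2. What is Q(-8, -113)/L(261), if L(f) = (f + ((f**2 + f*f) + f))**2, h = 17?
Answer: 95/43643580624 ≈ 2.1767e-9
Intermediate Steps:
L(f) = (2*f + 2*f**2)**2 (L(f) = (f + ((f**2 + f**2) + f))**2 = (f + (2*f**2 + f))**2 = (f + (f + 2*f**2))**2 = (2*f + 2*f**2)**2)
Q(J, H) = 285/7 (Q(J, H) = -4/7 + (1/7)*17**2 = -4/7 + (1/7)*289 = -4/7 + 289/7 = 285/7)
Q(-8, -113)/L(261) = 285/(7*((4*261**2*(1 + 261)**2))) = 285/(7*((4*68121*262**2))) = 285/(7*((4*68121*68644))) = (285/7)/18704391696 = (285/7)*(1/18704391696) = 95/43643580624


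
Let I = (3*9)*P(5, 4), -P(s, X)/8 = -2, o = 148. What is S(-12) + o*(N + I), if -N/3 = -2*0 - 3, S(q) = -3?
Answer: 65265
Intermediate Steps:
P(s, X) = 16 (P(s, X) = -8*(-2) = 16)
I = 432 (I = (3*9)*16 = 27*16 = 432)
N = 9 (N = -3*(-2*0 - 3) = -3*(0 - 3) = -3*(-3) = 9)
S(-12) + o*(N + I) = -3 + 148*(9 + 432) = -3 + 148*441 = -3 + 65268 = 65265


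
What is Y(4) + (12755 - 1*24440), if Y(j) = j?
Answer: -11681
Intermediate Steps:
Y(4) + (12755 - 1*24440) = 4 + (12755 - 1*24440) = 4 + (12755 - 24440) = 4 - 11685 = -11681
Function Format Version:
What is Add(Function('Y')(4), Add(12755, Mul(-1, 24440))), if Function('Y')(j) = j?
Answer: -11681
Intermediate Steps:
Add(Function('Y')(4), Add(12755, Mul(-1, 24440))) = Add(4, Add(12755, Mul(-1, 24440))) = Add(4, Add(12755, -24440)) = Add(4, -11685) = -11681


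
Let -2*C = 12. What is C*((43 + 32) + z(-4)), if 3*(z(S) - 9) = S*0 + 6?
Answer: -516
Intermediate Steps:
C = -6 (C = -½*12 = -6)
z(S) = 11 (z(S) = 9 + (S*0 + 6)/3 = 9 + (0 + 6)/3 = 9 + (⅓)*6 = 9 + 2 = 11)
C*((43 + 32) + z(-4)) = -6*((43 + 32) + 11) = -6*(75 + 11) = -6*86 = -516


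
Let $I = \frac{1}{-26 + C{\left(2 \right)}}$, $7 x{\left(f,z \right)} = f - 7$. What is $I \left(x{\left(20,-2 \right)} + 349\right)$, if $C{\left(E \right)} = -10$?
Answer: $- \frac{614}{63} \approx -9.746$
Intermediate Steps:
$x{\left(f,z \right)} = -1 + \frac{f}{7}$ ($x{\left(f,z \right)} = \frac{f - 7}{7} = \frac{-7 + f}{7} = -1 + \frac{f}{7}$)
$I = - \frac{1}{36}$ ($I = \frac{1}{-26 - 10} = \frac{1}{-36} = - \frac{1}{36} \approx -0.027778$)
$I \left(x{\left(20,-2 \right)} + 349\right) = - \frac{\left(-1 + \frac{1}{7} \cdot 20\right) + 349}{36} = - \frac{\left(-1 + \frac{20}{7}\right) + 349}{36} = - \frac{\frac{13}{7} + 349}{36} = \left(- \frac{1}{36}\right) \frac{2456}{7} = - \frac{614}{63}$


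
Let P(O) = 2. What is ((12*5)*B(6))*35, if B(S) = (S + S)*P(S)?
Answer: 50400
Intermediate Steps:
B(S) = 4*S (B(S) = (S + S)*2 = (2*S)*2 = 4*S)
((12*5)*B(6))*35 = ((12*5)*(4*6))*35 = (60*24)*35 = 1440*35 = 50400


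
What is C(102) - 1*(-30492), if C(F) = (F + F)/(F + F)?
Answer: 30493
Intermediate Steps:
C(F) = 1 (C(F) = (2*F)/((2*F)) = (2*F)*(1/(2*F)) = 1)
C(102) - 1*(-30492) = 1 - 1*(-30492) = 1 + 30492 = 30493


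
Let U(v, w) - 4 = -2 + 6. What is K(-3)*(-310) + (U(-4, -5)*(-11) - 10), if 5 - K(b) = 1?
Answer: -1338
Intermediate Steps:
K(b) = 4 (K(b) = 5 - 1*1 = 5 - 1 = 4)
U(v, w) = 8 (U(v, w) = 4 + (-2 + 6) = 4 + 4 = 8)
K(-3)*(-310) + (U(-4, -5)*(-11) - 10) = 4*(-310) + (8*(-11) - 10) = -1240 + (-88 - 10) = -1240 - 98 = -1338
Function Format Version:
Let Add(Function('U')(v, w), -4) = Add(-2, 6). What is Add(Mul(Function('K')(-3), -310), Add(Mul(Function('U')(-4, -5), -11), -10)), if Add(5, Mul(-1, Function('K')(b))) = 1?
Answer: -1338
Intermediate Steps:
Function('K')(b) = 4 (Function('K')(b) = Add(5, Mul(-1, 1)) = Add(5, -1) = 4)
Function('U')(v, w) = 8 (Function('U')(v, w) = Add(4, Add(-2, 6)) = Add(4, 4) = 8)
Add(Mul(Function('K')(-3), -310), Add(Mul(Function('U')(-4, -5), -11), -10)) = Add(Mul(4, -310), Add(Mul(8, -11), -10)) = Add(-1240, Add(-88, -10)) = Add(-1240, -98) = -1338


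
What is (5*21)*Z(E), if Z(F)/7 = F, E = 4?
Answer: 2940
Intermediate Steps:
Z(F) = 7*F
(5*21)*Z(E) = (5*21)*(7*4) = 105*28 = 2940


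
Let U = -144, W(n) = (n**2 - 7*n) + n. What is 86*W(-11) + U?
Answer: 15938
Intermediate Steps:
W(n) = n**2 - 6*n
86*W(-11) + U = 86*(-11*(-6 - 11)) - 144 = 86*(-11*(-17)) - 144 = 86*187 - 144 = 16082 - 144 = 15938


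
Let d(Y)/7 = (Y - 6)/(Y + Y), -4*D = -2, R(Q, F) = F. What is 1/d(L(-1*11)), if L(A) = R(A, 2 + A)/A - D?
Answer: -2/125 ≈ -0.016000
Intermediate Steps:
D = 1/2 (D = -1/4*(-2) = 1/2 ≈ 0.50000)
L(A) = -1/2 + (2 + A)/A (L(A) = (2 + A)/A - 1*1/2 = (2 + A)/A - 1/2 = -1/2 + (2 + A)/A)
d(Y) = 7*(-6 + Y)/(2*Y) (d(Y) = 7*((Y - 6)/(Y + Y)) = 7*((-6 + Y)/((2*Y))) = 7*((-6 + Y)*(1/(2*Y))) = 7*((-6 + Y)/(2*Y)) = 7*(-6 + Y)/(2*Y))
1/d(L(-1*11)) = 1/(7/2 - 21*(-22/(4 - 1*11))) = 1/(7/2 - 21*(-22/(4 - 11))) = 1/(7/2 - 21/((1/2)*(-1/11)*(-7))) = 1/(7/2 - 21/7/22) = 1/(7/2 - 21*22/7) = 1/(7/2 - 66) = 1/(-125/2) = -2/125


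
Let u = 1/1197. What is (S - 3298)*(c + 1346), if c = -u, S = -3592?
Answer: -11100899290/1197 ≈ -9.2739e+6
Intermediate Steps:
u = 1/1197 ≈ 0.00083542
c = -1/1197 (c = -1*1/1197 = -1/1197 ≈ -0.00083542)
(S - 3298)*(c + 1346) = (-3592 - 3298)*(-1/1197 + 1346) = -6890*1611161/1197 = -11100899290/1197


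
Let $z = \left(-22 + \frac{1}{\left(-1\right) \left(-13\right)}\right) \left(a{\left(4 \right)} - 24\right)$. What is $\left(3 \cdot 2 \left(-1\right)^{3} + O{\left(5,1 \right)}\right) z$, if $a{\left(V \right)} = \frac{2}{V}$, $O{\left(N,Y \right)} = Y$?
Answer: $- \frac{66975}{26} \approx -2576.0$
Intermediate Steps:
$z = \frac{13395}{26}$ ($z = \left(-22 + \frac{1}{\left(-1\right) \left(-13\right)}\right) \left(\frac{2}{4} - 24\right) = \left(-22 + \frac{1}{13}\right) \left(2 \cdot \frac{1}{4} - 24\right) = \left(-22 + \frac{1}{13}\right) \left(\frac{1}{2} - 24\right) = \left(- \frac{285}{13}\right) \left(- \frac{47}{2}\right) = \frac{13395}{26} \approx 515.19$)
$\left(3 \cdot 2 \left(-1\right)^{3} + O{\left(5,1 \right)}\right) z = \left(3 \cdot 2 \left(-1\right)^{3} + 1\right) \frac{13395}{26} = \left(6 \left(-1\right) + 1\right) \frac{13395}{26} = \left(-6 + 1\right) \frac{13395}{26} = \left(-5\right) \frac{13395}{26} = - \frac{66975}{26}$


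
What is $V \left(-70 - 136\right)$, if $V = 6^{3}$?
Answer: $-44496$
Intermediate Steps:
$V = 216$
$V \left(-70 - 136\right) = 216 \left(-70 - 136\right) = 216 \left(-206\right) = -44496$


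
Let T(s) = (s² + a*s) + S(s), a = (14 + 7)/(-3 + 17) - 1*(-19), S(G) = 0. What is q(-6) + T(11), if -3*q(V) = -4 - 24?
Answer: 2135/6 ≈ 355.83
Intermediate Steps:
q(V) = 28/3 (q(V) = -(-4 - 24)/3 = -⅓*(-28) = 28/3)
a = 41/2 (a = 21/14 + 19 = 21*(1/14) + 19 = 3/2 + 19 = 41/2 ≈ 20.500)
T(s) = s² + 41*s/2 (T(s) = (s² + 41*s/2) + 0 = s² + 41*s/2)
q(-6) + T(11) = 28/3 + (½)*11*(41 + 2*11) = 28/3 + (½)*11*(41 + 22) = 28/3 + (½)*11*63 = 28/3 + 693/2 = 2135/6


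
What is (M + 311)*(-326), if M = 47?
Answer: -116708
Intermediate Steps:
(M + 311)*(-326) = (47 + 311)*(-326) = 358*(-326) = -116708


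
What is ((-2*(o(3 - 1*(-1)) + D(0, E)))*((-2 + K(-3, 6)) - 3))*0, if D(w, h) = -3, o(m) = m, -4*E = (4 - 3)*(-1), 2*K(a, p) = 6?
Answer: 0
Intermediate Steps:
K(a, p) = 3 (K(a, p) = (1/2)*6 = 3)
E = 1/4 (E = -(4 - 3)*(-1)/4 = -(-1)/4 = -1/4*(-1) = 1/4 ≈ 0.25000)
((-2*(o(3 - 1*(-1)) + D(0, E)))*((-2 + K(-3, 6)) - 3))*0 = ((-2*((3 - 1*(-1)) - 3))*((-2 + 3) - 3))*0 = ((-2*((3 + 1) - 3))*(1 - 3))*0 = (-2*(4 - 3)*(-2))*0 = (-2*1*(-2))*0 = -2*(-2)*0 = 4*0 = 0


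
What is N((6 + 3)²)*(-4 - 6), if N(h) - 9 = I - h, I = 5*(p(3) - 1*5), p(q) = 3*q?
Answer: 520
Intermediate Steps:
I = 20 (I = 5*(3*3 - 1*5) = 5*(9 - 5) = 5*4 = 20)
N(h) = 29 - h (N(h) = 9 + (20 - h) = 29 - h)
N((6 + 3)²)*(-4 - 6) = (29 - (6 + 3)²)*(-4 - 6) = (29 - 1*9²)*(-10) = (29 - 1*81)*(-10) = (29 - 81)*(-10) = -52*(-10) = 520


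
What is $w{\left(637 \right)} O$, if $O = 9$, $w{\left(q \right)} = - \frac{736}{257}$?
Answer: $- \frac{6624}{257} \approx -25.774$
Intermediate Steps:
$w{\left(q \right)} = - \frac{736}{257}$ ($w{\left(q \right)} = \left(-736\right) \frac{1}{257} = - \frac{736}{257}$)
$w{\left(637 \right)} O = \left(- \frac{736}{257}\right) 9 = - \frac{6624}{257}$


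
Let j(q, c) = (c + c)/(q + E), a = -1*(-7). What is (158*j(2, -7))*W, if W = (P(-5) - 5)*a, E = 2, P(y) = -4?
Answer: 34839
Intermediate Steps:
a = 7
j(q, c) = 2*c/(2 + q) (j(q, c) = (c + c)/(q + 2) = (2*c)/(2 + q) = 2*c/(2 + q))
W = -63 (W = (-4 - 5)*7 = -9*7 = -63)
(158*j(2, -7))*W = (158*(2*(-7)/(2 + 2)))*(-63) = (158*(2*(-7)/4))*(-63) = (158*(2*(-7)*(1/4)))*(-63) = (158*(-7/2))*(-63) = -553*(-63) = 34839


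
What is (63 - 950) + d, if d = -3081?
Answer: -3968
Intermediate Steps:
(63 - 950) + d = (63 - 950) - 3081 = -887 - 3081 = -3968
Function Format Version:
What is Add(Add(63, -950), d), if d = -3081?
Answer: -3968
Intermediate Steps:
Add(Add(63, -950), d) = Add(Add(63, -950), -3081) = Add(-887, -3081) = -3968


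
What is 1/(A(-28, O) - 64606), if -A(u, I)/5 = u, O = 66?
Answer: -1/64466 ≈ -1.5512e-5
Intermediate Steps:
A(u, I) = -5*u
1/(A(-28, O) - 64606) = 1/(-5*(-28) - 64606) = 1/(140 - 64606) = 1/(-64466) = -1/64466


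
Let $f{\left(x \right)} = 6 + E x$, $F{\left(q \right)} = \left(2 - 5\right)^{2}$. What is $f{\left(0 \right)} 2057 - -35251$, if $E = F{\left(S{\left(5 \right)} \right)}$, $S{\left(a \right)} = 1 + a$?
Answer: $47593$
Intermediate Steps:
$F{\left(q \right)} = 9$ ($F{\left(q \right)} = \left(-3\right)^{2} = 9$)
$E = 9$
$f{\left(x \right)} = 6 + 9 x$
$f{\left(0 \right)} 2057 - -35251 = \left(6 + 9 \cdot 0\right) 2057 - -35251 = \left(6 + 0\right) 2057 + 35251 = 6 \cdot 2057 + 35251 = 12342 + 35251 = 47593$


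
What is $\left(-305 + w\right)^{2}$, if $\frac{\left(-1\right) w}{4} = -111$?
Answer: $19321$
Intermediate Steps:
$w = 444$ ($w = \left(-4\right) \left(-111\right) = 444$)
$\left(-305 + w\right)^{2} = \left(-305 + 444\right)^{2} = 139^{2} = 19321$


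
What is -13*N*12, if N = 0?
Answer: 0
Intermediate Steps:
-13*N*12 = -13*0*12 = 0*12 = 0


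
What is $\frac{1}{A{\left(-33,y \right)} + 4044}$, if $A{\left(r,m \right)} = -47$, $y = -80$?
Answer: $\frac{1}{3997} \approx 0.00025019$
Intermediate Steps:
$\frac{1}{A{\left(-33,y \right)} + 4044} = \frac{1}{-47 + 4044} = \frac{1}{3997}$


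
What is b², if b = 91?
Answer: 8281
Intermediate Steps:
b² = 91² = 8281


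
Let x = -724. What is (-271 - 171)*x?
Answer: 320008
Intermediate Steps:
(-271 - 171)*x = (-271 - 171)*(-724) = -442*(-724) = 320008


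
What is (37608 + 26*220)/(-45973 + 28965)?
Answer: -2708/1063 ≈ -2.5475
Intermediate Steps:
(37608 + 26*220)/(-45973 + 28965) = (37608 + 5720)/(-17008) = 43328*(-1/17008) = -2708/1063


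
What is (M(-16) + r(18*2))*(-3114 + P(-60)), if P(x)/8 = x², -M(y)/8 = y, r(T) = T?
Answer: 4212504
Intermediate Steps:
M(y) = -8*y
P(x) = 8*x²
(M(-16) + r(18*2))*(-3114 + P(-60)) = (-8*(-16) + 18*2)*(-3114 + 8*(-60)²) = (128 + 36)*(-3114 + 8*3600) = 164*(-3114 + 28800) = 164*25686 = 4212504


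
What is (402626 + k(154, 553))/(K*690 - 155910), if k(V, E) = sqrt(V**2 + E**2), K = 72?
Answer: -201313/53115 - 7*sqrt(269)/21246 ≈ -3.7955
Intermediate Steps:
k(V, E) = sqrt(E**2 + V**2)
(402626 + k(154, 553))/(K*690 - 155910) = (402626 + sqrt(553**2 + 154**2))/(72*690 - 155910) = (402626 + sqrt(305809 + 23716))/(49680 - 155910) = (402626 + sqrt(329525))/(-106230) = (402626 + 35*sqrt(269))*(-1/106230) = -201313/53115 - 7*sqrt(269)/21246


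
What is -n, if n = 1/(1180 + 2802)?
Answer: -1/3982 ≈ -0.00025113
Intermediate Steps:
n = 1/3982 ≈ 0.00025113
-n = -1*1/3982 = -1/3982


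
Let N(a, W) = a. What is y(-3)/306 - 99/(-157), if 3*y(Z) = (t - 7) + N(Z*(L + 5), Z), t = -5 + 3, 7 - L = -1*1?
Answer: 13891/24021 ≈ 0.57829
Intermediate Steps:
L = 8 (L = 7 - (-1) = 7 - 1*(-1) = 7 + 1 = 8)
t = -2
y(Z) = -3 + 13*Z/3 (y(Z) = ((-2 - 7) + Z*(8 + 5))/3 = (-9 + Z*13)/3 = (-9 + 13*Z)/3 = -3 + 13*Z/3)
y(-3)/306 - 99/(-157) = (-3 + (13/3)*(-3))/306 - 99/(-157) = (-3 - 13)*(1/306) - 99*(-1/157) = -16*1/306 + 99/157 = -8/153 + 99/157 = 13891/24021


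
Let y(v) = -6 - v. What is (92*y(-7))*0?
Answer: 0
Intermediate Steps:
(92*y(-7))*0 = (92*(-6 - 1*(-7)))*0 = (92*(-6 + 7))*0 = (92*1)*0 = 92*0 = 0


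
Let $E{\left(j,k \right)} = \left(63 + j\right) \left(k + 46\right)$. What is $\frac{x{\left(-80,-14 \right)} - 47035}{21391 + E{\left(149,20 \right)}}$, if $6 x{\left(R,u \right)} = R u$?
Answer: $- \frac{140545}{106149} \approx -1.324$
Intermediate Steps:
$E{\left(j,k \right)} = \left(46 + k\right) \left(63 + j\right)$ ($E{\left(j,k \right)} = \left(63 + j\right) \left(46 + k\right) = \left(46 + k\right) \left(63 + j\right)$)
$x{\left(R,u \right)} = \frac{R u}{6}$
$\frac{x{\left(-80,-14 \right)} - 47035}{21391 + E{\left(149,20 \right)}} = \frac{\frac{1}{6} \left(-80\right) \left(-14\right) - 47035}{21391 + \left(2898 + 46 \cdot 149 + 63 \cdot 20 + 149 \cdot 20\right)} = \frac{\frac{560}{3} - 47035}{21391 + \left(2898 + 6854 + 1260 + 2980\right)} = - \frac{140545}{3 \left(21391 + 13992\right)} = - \frac{140545}{3 \cdot 35383} = \left(- \frac{140545}{3}\right) \frac{1}{35383} = - \frac{140545}{106149}$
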